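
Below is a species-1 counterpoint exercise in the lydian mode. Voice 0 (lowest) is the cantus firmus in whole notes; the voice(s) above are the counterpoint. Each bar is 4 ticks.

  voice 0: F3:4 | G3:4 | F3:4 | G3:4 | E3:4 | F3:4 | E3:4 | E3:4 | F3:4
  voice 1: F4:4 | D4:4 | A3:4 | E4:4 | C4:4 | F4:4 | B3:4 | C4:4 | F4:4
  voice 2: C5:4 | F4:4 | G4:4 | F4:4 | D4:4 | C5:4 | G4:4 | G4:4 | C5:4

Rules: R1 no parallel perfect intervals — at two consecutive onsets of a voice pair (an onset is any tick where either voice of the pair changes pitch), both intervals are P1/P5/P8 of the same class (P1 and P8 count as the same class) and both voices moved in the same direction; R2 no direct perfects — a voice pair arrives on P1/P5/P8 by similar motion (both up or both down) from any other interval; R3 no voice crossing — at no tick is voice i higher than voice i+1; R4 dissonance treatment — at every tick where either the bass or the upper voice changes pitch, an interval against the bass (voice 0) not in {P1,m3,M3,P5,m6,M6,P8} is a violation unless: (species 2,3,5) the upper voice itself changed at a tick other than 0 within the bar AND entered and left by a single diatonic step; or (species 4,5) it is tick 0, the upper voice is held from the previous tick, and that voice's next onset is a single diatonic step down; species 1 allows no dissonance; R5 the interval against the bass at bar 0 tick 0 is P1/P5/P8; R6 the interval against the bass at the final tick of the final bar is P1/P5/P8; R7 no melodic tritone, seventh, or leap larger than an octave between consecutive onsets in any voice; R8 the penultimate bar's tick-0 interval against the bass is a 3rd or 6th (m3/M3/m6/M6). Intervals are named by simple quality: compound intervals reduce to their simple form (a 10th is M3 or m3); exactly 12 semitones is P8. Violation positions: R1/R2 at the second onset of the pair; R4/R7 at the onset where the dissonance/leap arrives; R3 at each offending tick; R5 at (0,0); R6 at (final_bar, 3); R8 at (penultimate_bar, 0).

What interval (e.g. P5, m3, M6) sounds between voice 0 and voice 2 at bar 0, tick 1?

voice 0=F3 voice 2=C5 -> P5

P5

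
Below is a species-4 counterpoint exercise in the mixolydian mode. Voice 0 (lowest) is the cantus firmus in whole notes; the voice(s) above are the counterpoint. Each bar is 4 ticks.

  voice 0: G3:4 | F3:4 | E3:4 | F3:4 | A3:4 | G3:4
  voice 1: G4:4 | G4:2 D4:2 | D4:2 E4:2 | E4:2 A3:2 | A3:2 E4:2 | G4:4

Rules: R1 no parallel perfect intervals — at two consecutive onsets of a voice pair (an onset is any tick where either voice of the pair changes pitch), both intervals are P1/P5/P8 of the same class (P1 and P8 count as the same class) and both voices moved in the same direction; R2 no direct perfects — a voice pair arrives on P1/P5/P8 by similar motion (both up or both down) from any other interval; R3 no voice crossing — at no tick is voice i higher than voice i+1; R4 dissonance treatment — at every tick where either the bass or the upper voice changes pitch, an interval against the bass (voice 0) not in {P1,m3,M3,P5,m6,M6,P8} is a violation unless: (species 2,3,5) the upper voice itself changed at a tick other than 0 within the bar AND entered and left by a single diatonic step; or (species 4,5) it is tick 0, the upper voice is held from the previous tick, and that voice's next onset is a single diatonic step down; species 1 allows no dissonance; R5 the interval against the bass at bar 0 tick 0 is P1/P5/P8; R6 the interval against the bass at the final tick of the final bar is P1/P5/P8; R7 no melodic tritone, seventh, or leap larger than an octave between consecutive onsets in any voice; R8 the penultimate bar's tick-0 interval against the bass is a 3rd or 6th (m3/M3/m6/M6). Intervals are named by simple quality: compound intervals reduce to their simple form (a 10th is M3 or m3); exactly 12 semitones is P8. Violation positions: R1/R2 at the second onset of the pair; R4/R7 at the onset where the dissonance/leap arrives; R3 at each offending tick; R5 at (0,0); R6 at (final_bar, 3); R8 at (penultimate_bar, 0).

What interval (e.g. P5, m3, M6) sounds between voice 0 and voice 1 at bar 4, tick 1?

voice 0=A3 voice 1=A3 -> P1

P1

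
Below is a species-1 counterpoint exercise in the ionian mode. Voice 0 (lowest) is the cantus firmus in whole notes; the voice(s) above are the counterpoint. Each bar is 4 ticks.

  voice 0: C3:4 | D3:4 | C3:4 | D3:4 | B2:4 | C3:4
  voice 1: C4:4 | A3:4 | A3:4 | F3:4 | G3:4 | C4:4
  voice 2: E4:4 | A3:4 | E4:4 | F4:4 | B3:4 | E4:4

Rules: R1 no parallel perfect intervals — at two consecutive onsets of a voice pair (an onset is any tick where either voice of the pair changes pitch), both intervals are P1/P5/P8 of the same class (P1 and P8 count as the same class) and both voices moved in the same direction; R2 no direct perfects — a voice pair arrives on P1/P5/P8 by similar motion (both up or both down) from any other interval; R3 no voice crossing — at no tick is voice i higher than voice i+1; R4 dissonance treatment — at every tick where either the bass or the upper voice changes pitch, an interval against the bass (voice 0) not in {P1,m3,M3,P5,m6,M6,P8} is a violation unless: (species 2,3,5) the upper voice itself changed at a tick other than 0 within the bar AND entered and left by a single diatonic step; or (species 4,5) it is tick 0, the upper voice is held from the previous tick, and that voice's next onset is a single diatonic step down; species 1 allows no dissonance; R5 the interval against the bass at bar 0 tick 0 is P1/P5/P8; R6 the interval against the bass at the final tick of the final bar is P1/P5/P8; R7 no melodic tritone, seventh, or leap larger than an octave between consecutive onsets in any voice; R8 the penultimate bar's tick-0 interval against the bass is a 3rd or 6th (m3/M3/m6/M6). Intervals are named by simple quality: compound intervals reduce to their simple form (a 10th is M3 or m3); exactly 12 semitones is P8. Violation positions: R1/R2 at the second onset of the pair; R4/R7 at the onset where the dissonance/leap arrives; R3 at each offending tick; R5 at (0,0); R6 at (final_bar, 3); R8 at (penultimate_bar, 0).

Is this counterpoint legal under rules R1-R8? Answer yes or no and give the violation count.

No (7 violations)

bar 0: v0=C3 v1=C4 v2=E4 (M3)
bar 1: v0=D3 v1=A3 v2=A3 (P5)
bar 2: v0=C3 v1=A3 v2=E4 (M3)
bar 3: v0=D3 v1=F3 v2=F4 (m3)
bar 4: v0=B2 v1=G3 v2=B3 (P8)
bar 5: v0=C3 v1=C4 v2=E4 (M3)
  R5 @ bar0.0: opens on M3
  R2 @ bar1.0: C4/E4 M3 -> A3/A3 P1 similar
  R2 @ bar4.0: D3/F4 m3 -> B2/B3 P8 similar
  R7 @ bar4.0: F4->B3 leap 6st
  R8 @ bar4.0: penult P8 not 3rd/6th
  R2 @ bar5.0: B2/G3 m6 -> C3/C4 P8 similar
  R6 @ bar5.3: closes on M3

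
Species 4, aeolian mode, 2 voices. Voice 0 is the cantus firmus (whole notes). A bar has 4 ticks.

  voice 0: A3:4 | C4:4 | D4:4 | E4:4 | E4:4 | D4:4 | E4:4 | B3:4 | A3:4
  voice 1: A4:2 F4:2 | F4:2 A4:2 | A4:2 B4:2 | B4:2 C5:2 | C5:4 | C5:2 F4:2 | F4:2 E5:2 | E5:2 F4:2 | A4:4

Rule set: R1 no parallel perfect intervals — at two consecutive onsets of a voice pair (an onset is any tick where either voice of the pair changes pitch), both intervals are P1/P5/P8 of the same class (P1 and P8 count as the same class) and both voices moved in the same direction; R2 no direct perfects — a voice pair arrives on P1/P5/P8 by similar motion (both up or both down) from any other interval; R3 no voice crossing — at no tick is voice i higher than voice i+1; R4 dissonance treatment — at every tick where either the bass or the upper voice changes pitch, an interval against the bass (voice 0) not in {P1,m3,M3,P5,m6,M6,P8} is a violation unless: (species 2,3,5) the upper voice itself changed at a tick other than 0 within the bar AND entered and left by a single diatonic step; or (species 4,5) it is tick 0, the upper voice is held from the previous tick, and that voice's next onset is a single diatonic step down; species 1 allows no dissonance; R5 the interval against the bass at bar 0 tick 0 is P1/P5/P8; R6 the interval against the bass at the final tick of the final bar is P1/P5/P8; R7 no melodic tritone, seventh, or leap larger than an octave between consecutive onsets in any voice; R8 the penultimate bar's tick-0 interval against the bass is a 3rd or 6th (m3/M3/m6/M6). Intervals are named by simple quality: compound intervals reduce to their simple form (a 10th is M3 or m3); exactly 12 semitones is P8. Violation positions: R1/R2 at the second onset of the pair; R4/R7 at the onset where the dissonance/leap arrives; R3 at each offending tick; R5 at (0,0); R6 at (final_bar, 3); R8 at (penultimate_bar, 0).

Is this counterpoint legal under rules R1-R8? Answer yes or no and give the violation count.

bar 0: v0=A3 v1=A4 (P8)
bar 1: v0=C4 v1=F4 (P4)
bar 2: v0=D4 v1=A4 (P5)
bar 3: v0=E4 v1=B4 (P5)
bar 4: v0=E4 v1=C5 (m6)
bar 5: v0=D4 v1=C5 (m7)
bar 6: v0=E4 v1=F4 (m2)
bar 7: v0=B3 v1=E5 (P4)
bar 8: v0=A3 v1=A4 (P8)
  R4 @ bar1.0: C4/F4 P4 untreated
  R4 @ bar5.0: D4/C5 m7 untreated
  R4 @ bar6.0: E4/F4 m2 untreated
  R7 @ bar6.2: F4->E5 leap 11st
  R4 @ bar7.0: B3/E5 P4 untreated
  R8 @ bar7.0: penult P4 not 3rd/6th
  R4 @ bar7.2: B3/F4 TT untreated
  R7 @ bar7.2: E5->F4 leap 11st

No (8 violations)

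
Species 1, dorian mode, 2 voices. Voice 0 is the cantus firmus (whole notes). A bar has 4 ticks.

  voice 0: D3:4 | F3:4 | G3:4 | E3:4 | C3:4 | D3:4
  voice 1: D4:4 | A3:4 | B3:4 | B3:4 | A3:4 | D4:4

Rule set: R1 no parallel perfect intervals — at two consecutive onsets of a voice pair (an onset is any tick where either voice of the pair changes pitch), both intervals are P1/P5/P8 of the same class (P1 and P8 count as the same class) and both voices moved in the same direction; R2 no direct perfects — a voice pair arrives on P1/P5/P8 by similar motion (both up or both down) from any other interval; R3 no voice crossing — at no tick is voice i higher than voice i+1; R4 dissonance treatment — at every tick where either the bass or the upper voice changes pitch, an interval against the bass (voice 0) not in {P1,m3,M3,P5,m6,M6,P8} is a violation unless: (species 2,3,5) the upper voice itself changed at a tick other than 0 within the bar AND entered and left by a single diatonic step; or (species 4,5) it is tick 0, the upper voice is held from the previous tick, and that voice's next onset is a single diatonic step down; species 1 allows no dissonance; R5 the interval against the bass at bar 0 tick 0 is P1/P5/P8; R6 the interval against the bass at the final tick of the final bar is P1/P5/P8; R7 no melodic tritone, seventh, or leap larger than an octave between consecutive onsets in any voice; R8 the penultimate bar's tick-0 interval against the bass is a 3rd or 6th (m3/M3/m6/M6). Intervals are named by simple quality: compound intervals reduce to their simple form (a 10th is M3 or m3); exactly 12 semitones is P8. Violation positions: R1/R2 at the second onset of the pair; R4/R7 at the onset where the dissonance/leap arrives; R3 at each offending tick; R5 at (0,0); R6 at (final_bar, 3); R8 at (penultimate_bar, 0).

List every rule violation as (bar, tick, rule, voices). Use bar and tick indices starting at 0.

bar 0: v0=D3 v1=D4 downbeat P8
bar 1: v0=F3 v1=A3 downbeat M3
bar 2: v0=G3 v1=B3 downbeat M3
bar 3: v0=E3 v1=B3 downbeat P5
bar 4: v0=C3 v1=A3 downbeat M6
bar 5: v0=D3 v1=D4 downbeat P8
  -> R2 @ bar 5 tick 0 v(0, 1): C3/A3 M6 -> D3/D4 P8 similar

(5, 0, R2, (0, 1))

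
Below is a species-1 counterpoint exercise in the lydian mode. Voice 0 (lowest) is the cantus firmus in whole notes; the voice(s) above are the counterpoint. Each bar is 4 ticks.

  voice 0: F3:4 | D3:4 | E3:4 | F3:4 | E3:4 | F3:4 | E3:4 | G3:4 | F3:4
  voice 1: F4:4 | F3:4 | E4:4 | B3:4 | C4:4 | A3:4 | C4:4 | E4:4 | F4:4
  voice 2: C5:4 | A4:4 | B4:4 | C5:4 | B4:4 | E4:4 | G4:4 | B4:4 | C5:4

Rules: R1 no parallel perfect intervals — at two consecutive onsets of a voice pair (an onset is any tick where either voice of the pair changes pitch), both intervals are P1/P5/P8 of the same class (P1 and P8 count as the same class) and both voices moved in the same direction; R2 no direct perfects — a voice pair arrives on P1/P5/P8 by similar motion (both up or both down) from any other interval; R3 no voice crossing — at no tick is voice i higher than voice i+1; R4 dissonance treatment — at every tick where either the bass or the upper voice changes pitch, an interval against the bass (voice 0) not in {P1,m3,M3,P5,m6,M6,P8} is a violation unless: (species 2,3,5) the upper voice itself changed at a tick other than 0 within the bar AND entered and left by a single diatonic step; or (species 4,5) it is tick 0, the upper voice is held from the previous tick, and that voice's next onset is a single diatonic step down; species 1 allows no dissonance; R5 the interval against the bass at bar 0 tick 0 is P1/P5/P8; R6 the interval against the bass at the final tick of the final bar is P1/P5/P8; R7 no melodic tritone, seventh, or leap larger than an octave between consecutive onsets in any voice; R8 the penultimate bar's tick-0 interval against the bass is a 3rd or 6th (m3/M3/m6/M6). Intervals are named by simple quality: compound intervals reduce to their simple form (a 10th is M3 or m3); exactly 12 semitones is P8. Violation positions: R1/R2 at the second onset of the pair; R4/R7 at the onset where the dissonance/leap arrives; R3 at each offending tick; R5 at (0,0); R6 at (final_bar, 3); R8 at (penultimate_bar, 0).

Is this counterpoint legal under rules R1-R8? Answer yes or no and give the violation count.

bar 0: v0=F3 v1=F4 v2=C5 (P5)
bar 1: v0=D3 v1=F3 v2=A4 (P5)
bar 2: v0=E3 v1=E4 v2=B4 (P5)
bar 3: v0=F3 v1=B3 v2=C5 (P5)
bar 4: v0=E3 v1=C4 v2=B4 (P5)
bar 5: v0=F3 v1=A3 v2=E4 (M7)
bar 6: v0=E3 v1=C4 v2=G4 (m3)
bar 7: v0=G3 v1=E4 v2=B4 (M3)
bar 8: v0=F3 v1=F4 v2=C5 (P5)
  R1 @ bar1.0: F3/C5 P5 -> D3/A4 P5 similar
  R1 @ bar2.0: D3/A4 P5 -> E3/B4 P5 similar
  R2 @ bar2.0: D3/F3 m3 -> E3/E4 P8 similar
  R2 @ bar2.0: F3/A4 M3 -> E4/B4 P5 similar
  R7 @ bar2.0: F3->E4 leap 11st
  R1 @ bar3.0: E3/B4 P5 -> F3/C5 P5 similar
  R4 @ bar3.0: F3/B3 TT untreated
  R1 @ bar4.0: F3/C5 P5 -> E3/B4 P5 similar
  R2 @ bar5.0: C4/B4 M7 -> A3/E4 P5 similar
  R4 @ bar5.0: F3/E4 M7 untreated
  R1 @ bar6.0: A3/E4 P5 -> C4/G4 P5 similar
  R1 @ bar7.0: C4/G4 P5 -> E4/B4 P5 similar
  R1 @ bar8.0: E4/B4 P5 -> F4/C5 P5 similar

No (13 violations)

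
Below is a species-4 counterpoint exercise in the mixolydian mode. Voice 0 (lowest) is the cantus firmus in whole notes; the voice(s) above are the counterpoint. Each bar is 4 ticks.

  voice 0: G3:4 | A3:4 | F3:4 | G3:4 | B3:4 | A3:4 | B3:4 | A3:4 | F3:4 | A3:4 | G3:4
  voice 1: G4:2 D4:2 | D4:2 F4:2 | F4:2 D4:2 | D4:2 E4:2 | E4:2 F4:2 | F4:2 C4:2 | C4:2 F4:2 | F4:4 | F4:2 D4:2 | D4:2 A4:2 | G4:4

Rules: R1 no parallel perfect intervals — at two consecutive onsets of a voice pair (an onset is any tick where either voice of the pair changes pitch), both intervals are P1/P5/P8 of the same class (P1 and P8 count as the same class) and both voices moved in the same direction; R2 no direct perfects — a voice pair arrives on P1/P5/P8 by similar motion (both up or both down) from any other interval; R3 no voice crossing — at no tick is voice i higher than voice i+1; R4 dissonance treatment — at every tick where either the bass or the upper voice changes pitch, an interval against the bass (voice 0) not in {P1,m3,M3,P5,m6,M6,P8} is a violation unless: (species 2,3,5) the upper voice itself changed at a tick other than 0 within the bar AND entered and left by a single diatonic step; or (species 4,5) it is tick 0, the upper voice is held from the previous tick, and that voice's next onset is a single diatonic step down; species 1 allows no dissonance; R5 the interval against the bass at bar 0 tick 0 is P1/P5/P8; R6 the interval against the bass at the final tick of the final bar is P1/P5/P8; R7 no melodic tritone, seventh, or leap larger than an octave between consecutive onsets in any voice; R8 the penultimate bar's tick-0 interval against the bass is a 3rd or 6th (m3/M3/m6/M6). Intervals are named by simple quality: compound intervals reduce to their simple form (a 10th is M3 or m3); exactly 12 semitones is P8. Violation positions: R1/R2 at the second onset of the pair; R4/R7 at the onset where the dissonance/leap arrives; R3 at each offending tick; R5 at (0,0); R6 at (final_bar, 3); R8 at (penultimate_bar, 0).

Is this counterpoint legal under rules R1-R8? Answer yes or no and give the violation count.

bar 0: v0=G3 v1=G4 (P8)
bar 1: v0=A3 v1=D4 (P4)
bar 2: v0=F3 v1=F4 (P8)
bar 3: v0=G3 v1=D4 (P5)
bar 4: v0=B3 v1=E4 (P4)
bar 5: v0=A3 v1=F4 (m6)
bar 6: v0=B3 v1=C4 (m2)
bar 7: v0=A3 v1=F4 (m6)
bar 8: v0=F3 v1=F4 (P8)
bar 9: v0=A3 v1=D4 (P4)
bar 10: v0=G3 v1=G4 (P8)
  R4 @ bar1.0: A3/D4 P4 untreated
  R4 @ bar4.0: B3/E4 P4 untreated
  R4 @ bar4.2: B3/F4 TT untreated
  R4 @ bar6.0: B3/C4 m2 untreated
  R4 @ bar6.2: B3/F4 TT untreated
  R4 @ bar9.0: A3/D4 P4 untreated
  R8 @ bar9.0: penult P4 not 3rd/6th
  R1 @ bar10.0: A3/A4 P8 -> G3/G4 P8 similar

No (8 violations)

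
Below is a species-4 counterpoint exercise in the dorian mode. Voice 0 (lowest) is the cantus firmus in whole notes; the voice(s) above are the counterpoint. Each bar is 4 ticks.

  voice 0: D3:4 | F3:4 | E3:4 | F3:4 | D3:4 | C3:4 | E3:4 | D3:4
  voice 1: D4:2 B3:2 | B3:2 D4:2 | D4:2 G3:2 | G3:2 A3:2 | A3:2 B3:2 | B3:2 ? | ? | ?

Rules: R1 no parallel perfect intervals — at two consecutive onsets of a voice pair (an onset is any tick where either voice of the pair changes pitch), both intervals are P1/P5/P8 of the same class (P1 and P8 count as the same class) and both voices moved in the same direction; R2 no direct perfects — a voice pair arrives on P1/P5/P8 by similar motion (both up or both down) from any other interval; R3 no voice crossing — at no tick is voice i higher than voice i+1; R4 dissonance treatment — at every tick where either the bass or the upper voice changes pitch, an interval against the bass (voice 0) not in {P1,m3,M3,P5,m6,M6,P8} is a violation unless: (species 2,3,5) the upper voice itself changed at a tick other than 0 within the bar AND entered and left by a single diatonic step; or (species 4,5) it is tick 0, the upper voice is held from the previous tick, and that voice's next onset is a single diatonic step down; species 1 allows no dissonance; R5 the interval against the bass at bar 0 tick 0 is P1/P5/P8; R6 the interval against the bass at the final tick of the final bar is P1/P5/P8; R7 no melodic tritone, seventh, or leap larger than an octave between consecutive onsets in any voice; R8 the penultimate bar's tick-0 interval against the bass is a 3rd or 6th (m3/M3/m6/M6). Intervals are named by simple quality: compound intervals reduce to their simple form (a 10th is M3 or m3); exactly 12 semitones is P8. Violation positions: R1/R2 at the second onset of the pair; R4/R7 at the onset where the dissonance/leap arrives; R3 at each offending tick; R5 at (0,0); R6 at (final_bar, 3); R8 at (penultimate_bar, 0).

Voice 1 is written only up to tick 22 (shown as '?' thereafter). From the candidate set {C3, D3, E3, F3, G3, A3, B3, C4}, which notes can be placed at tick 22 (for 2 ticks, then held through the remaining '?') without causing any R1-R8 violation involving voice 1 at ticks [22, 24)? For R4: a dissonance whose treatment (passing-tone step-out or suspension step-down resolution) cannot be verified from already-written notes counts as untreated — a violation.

{A3, B3, C4, E3, G3}

C3: violates R7
D3: violates R4
E3: legal
F3: violates R4,R7
G3: legal
A3: legal
B3: legal
C4: legal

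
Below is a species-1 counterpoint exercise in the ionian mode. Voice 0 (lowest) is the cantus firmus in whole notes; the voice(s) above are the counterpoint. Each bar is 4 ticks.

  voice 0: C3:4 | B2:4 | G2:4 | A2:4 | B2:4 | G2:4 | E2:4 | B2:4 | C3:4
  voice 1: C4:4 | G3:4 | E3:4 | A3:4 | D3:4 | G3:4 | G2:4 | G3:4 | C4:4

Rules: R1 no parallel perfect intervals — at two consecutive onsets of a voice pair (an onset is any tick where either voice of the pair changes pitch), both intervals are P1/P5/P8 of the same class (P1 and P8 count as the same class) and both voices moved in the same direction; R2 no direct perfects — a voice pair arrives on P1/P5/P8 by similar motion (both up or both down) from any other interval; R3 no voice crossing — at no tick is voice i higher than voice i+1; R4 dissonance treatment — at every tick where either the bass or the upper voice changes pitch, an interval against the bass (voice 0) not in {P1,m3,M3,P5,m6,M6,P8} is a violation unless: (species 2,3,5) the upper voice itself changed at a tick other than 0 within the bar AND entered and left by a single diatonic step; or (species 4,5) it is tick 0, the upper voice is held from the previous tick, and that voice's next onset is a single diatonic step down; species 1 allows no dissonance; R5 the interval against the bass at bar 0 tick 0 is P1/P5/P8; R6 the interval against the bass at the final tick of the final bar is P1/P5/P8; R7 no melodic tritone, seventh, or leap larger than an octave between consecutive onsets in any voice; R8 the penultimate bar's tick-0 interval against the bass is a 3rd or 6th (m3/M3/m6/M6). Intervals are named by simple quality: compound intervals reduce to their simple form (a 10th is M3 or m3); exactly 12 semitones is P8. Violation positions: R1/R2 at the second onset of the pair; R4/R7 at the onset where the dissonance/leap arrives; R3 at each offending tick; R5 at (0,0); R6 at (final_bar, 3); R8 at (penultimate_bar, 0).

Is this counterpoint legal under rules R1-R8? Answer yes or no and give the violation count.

No (2 violations)

bar 0: v0=C3 v1=C4 (P8)
bar 1: v0=B2 v1=G3 (m6)
bar 2: v0=G2 v1=E3 (M6)
bar 3: v0=A2 v1=A3 (P8)
bar 4: v0=B2 v1=D3 (m3)
bar 5: v0=G2 v1=G3 (P8)
bar 6: v0=E2 v1=G2 (m3)
bar 7: v0=B2 v1=G3 (m6)
bar 8: v0=C3 v1=C4 (P8)
  R2 @ bar3.0: G2/E3 M6 -> A2/A3 P8 similar
  R2 @ bar8.0: B2/G3 m6 -> C3/C4 P8 similar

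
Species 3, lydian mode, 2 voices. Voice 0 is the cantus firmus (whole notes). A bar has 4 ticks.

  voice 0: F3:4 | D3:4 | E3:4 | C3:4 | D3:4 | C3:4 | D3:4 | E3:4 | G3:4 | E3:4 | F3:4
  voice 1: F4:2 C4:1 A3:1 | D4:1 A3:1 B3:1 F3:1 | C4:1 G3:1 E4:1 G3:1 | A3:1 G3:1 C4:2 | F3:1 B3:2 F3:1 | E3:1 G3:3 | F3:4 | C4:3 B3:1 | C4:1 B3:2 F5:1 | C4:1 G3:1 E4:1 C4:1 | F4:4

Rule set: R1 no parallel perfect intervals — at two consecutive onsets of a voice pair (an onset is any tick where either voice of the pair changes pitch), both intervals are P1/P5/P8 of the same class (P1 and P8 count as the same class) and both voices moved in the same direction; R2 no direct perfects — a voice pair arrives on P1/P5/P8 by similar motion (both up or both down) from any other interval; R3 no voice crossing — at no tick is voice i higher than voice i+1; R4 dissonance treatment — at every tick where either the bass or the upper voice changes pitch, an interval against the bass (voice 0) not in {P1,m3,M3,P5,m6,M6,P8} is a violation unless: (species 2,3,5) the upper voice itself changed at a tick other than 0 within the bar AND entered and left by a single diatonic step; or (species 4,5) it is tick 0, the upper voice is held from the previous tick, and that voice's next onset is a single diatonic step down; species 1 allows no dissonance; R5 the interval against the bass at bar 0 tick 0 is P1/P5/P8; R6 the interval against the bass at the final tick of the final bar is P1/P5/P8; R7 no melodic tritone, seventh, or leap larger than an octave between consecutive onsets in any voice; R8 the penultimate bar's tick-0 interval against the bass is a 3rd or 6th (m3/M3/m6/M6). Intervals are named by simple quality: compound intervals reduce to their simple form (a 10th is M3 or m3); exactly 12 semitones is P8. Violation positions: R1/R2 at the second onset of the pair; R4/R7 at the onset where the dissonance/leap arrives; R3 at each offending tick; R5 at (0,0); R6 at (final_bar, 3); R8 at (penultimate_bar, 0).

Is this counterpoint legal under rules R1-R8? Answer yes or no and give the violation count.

bar 0: v0=F3 v1=F4 (P8)
bar 1: v0=D3 v1=D4 (P8)
bar 2: v0=E3 v1=C4 (m6)
bar 3: v0=C3 v1=A3 (M6)
bar 4: v0=D3 v1=F3 (m3)
bar 5: v0=C3 v1=E3 (M3)
bar 6: v0=D3 v1=F3 (m3)
bar 7: v0=E3 v1=C4 (m6)
bar 8: v0=G3 v1=C4 (P4)
bar 9: v0=E3 v1=C4 (m6)
bar 10: v0=F3 v1=F4 (P8)
  R7 @ bar1.3: B3->F3 leap 6st
  R7 @ bar4.1: F3->B3 leap 6st
  R7 @ bar4.3: B3->F3 leap 6st
  R4 @ bar8.0: G3/C4 P4 untreated
  R4 @ bar8.3: G3/F5 m7 untreated
  R7 @ bar8.3: B3->F5 leap 18st
  R7 @ bar9.0: F5->C4 leap 17st
  R2 @ bar10.0: E3/C4 m6 -> F3/F4 P8 similar

No (8 violations)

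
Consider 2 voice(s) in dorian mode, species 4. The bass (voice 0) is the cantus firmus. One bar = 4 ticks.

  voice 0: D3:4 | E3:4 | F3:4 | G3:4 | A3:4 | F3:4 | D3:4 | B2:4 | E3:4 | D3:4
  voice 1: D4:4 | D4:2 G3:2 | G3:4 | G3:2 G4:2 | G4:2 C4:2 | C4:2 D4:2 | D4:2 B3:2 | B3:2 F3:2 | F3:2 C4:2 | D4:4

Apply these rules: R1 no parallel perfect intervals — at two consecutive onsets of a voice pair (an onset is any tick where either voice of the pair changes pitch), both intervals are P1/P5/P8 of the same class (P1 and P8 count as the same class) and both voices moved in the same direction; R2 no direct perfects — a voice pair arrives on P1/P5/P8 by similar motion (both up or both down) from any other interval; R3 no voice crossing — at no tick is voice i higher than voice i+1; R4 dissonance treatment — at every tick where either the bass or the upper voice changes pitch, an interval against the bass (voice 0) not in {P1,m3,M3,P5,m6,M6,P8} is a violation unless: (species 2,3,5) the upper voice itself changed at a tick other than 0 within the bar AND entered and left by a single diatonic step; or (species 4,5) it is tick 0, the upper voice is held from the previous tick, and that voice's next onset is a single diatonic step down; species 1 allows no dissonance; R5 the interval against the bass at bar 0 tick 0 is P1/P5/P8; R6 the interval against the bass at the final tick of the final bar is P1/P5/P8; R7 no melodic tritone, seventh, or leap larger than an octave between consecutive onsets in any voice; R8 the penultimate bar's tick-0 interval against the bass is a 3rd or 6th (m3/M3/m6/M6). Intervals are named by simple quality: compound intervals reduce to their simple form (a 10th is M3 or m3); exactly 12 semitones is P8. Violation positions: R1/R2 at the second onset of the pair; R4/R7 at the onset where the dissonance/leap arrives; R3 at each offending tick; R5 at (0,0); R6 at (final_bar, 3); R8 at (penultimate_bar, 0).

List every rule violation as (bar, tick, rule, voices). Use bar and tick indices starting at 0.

bar 0: v0=D3 v1=D4 downbeat P8
bar 1: v0=E3 v1=D4 downbeat m7
bar 2: v0=F3 v1=G3 downbeat M2
bar 3: v0=G3 v1=G3 downbeat P1
bar 4: v0=A3 v1=G4 downbeat m7
bar 5: v0=F3 v1=C4 downbeat P5
bar 6: v0=D3 v1=D4 downbeat P8
bar 7: v0=B2 v1=B3 downbeat P8
bar 8: v0=E3 v1=F3 downbeat m2
bar 9: v0=D3 v1=D4 downbeat P8
  -> R4 @ bar 1 tick 0 v(0, 1): E3/D4 m7 untreated
  -> R4 @ bar 2 tick 0 v(0, 1): F3/G3 M2 untreated
  -> R4 @ bar 4 tick 0 v(0, 1): A3/G4 m7 untreated
  -> R4 @ bar 7 tick 2 v(0, 1): B2/F3 TT untreated
  -> R7 @ bar 7 tick 2 v(1,): B3->F3 leap 6st
  -> R4 @ bar 8 tick 0 v(0, 1): E3/F3 m2 untreated
  -> R8 @ bar 8 tick 0 v(0, 1): penult m2 not 3rd/6th

(1, 0, R4, (0, 1))
(2, 0, R4, (0, 1))
(4, 0, R4, (0, 1))
(7, 2, R4, (0, 1))
(7, 2, R7, (1,))
(8, 0, R4, (0, 1))
(8, 0, R8, (0, 1))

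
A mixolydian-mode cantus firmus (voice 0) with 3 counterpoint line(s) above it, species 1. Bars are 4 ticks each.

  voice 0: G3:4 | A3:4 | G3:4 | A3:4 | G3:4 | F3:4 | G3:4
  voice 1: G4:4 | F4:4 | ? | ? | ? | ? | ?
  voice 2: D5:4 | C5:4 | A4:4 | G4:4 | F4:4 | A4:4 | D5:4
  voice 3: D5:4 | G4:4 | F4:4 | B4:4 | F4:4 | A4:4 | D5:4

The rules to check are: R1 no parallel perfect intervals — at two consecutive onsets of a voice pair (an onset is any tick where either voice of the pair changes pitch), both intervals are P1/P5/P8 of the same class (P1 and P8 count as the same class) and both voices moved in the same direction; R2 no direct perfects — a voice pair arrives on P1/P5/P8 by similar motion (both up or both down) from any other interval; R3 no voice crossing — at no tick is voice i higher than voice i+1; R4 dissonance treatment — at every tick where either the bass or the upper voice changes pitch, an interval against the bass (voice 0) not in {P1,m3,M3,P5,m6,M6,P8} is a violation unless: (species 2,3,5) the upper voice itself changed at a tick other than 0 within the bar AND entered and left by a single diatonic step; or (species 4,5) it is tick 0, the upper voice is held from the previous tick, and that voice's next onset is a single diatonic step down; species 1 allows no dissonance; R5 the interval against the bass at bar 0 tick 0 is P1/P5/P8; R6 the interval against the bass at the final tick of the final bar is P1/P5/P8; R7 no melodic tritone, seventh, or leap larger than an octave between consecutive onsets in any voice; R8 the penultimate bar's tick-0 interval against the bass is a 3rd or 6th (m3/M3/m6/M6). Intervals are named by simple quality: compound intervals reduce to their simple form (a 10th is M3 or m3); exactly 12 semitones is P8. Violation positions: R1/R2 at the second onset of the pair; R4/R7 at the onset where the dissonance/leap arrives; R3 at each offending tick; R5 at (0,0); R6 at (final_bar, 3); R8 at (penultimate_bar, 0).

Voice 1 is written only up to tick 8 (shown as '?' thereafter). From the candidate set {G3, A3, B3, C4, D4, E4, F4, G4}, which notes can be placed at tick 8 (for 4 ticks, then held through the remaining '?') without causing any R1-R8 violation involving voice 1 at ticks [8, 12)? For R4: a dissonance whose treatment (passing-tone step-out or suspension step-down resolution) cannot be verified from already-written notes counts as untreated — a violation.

{E4, G4}

G3: violates R2,R7
A3: violates R2,R4
B3: violates R7
C4: violates R4
D4: violates R1,R2
E4: legal
F4: violates R4
G4: legal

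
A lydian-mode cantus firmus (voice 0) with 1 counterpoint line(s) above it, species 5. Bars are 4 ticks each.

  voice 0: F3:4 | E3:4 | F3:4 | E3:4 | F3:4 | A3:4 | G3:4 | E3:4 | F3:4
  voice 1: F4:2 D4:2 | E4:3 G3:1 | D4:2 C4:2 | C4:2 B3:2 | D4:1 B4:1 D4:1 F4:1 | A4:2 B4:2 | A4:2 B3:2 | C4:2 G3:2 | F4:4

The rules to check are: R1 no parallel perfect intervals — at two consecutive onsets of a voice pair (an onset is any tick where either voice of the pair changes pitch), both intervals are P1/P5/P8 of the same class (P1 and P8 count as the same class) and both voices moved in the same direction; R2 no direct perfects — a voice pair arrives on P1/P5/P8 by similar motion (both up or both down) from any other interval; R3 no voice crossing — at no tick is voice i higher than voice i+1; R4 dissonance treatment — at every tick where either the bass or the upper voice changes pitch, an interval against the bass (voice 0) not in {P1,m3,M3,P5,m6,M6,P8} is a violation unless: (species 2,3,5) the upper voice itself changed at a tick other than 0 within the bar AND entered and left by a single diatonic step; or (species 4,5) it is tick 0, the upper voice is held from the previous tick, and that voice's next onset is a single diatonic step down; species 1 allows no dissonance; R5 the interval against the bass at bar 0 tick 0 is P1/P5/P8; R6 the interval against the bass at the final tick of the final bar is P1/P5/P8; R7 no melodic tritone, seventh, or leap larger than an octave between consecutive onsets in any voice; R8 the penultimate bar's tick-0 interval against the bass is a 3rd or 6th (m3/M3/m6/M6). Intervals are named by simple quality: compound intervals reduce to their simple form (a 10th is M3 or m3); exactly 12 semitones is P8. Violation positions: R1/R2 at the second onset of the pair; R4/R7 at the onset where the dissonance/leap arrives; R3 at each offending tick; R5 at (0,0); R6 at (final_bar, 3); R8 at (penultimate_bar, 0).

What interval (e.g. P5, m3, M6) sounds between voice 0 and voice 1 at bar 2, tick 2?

voice 0=F3 voice 1=C4 -> P5

P5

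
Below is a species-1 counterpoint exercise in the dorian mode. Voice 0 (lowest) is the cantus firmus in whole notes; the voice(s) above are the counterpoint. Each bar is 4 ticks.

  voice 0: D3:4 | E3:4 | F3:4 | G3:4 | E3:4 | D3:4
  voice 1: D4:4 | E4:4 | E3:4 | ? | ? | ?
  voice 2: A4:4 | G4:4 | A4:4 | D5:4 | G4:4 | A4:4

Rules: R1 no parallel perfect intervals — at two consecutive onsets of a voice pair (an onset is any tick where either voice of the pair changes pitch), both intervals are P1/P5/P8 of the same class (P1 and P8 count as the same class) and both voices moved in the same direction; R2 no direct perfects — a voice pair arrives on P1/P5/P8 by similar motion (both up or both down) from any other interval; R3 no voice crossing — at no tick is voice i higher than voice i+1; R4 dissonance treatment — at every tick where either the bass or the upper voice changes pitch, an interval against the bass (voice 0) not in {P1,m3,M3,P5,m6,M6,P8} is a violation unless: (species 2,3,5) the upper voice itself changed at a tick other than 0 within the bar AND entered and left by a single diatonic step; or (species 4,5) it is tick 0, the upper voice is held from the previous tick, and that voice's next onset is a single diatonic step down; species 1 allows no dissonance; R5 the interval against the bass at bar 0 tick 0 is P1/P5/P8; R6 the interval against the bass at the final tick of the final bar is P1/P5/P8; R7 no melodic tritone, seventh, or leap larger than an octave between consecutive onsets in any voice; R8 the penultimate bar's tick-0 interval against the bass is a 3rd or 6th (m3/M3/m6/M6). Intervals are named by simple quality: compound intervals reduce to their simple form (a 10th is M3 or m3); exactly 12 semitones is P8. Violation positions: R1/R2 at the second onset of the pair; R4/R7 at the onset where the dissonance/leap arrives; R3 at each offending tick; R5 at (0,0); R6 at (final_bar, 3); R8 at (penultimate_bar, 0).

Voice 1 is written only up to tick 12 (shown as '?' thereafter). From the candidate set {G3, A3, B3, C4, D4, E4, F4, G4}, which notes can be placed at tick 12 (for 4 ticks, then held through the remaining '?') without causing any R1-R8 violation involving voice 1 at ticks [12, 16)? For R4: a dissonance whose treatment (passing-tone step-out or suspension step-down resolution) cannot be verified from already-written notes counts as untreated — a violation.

G3: violates R2
A3: violates R4
B3: legal
C4: violates R4
D4: violates R2,R7
E4: legal
F4: violates R4,R7
G4: violates R2,R7

{B3, E4}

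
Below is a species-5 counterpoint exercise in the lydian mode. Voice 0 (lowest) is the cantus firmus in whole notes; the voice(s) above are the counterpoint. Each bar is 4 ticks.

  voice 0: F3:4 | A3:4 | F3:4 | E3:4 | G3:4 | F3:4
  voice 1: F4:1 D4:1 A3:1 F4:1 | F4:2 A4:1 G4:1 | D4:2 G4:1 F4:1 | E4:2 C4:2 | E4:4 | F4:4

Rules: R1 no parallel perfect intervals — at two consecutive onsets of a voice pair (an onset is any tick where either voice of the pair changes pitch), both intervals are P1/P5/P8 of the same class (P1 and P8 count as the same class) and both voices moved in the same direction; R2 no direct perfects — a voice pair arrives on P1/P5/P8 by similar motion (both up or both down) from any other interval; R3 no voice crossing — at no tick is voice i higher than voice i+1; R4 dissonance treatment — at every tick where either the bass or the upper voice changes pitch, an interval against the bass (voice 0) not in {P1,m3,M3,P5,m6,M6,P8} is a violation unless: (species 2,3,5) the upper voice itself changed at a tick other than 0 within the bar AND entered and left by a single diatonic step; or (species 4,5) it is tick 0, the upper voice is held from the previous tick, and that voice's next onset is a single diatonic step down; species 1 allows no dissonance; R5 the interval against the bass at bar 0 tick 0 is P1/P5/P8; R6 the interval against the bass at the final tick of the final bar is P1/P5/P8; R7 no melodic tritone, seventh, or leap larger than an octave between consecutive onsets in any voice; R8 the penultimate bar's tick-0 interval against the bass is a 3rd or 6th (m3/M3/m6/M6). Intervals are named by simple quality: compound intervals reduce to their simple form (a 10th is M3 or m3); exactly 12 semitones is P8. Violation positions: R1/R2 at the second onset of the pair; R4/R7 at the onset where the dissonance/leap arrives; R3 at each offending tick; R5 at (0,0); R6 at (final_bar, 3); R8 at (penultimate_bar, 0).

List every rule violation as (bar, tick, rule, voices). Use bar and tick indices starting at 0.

bar 0: v0=F3 v1=F4 downbeat P8
bar 1: v0=A3 v1=F4 downbeat m6
bar 2: v0=F3 v1=D4 downbeat M6
bar 3: v0=E3 v1=E4 downbeat P8
bar 4: v0=G3 v1=E4 downbeat M6
bar 5: v0=F3 v1=F4 downbeat P8
  -> R4 @ bar 1 tick 3 v(0, 1): A3/G4 m7 untreated
  -> R4 @ bar 2 tick 2 v(0, 1): F3/G4 M2 untreated
  -> R1 @ bar 3 tick 0 v(0, 1): F3/F4 P8 -> E3/E4 P8 similar

(1, 3, R4, (0, 1))
(2, 2, R4, (0, 1))
(3, 0, R1, (0, 1))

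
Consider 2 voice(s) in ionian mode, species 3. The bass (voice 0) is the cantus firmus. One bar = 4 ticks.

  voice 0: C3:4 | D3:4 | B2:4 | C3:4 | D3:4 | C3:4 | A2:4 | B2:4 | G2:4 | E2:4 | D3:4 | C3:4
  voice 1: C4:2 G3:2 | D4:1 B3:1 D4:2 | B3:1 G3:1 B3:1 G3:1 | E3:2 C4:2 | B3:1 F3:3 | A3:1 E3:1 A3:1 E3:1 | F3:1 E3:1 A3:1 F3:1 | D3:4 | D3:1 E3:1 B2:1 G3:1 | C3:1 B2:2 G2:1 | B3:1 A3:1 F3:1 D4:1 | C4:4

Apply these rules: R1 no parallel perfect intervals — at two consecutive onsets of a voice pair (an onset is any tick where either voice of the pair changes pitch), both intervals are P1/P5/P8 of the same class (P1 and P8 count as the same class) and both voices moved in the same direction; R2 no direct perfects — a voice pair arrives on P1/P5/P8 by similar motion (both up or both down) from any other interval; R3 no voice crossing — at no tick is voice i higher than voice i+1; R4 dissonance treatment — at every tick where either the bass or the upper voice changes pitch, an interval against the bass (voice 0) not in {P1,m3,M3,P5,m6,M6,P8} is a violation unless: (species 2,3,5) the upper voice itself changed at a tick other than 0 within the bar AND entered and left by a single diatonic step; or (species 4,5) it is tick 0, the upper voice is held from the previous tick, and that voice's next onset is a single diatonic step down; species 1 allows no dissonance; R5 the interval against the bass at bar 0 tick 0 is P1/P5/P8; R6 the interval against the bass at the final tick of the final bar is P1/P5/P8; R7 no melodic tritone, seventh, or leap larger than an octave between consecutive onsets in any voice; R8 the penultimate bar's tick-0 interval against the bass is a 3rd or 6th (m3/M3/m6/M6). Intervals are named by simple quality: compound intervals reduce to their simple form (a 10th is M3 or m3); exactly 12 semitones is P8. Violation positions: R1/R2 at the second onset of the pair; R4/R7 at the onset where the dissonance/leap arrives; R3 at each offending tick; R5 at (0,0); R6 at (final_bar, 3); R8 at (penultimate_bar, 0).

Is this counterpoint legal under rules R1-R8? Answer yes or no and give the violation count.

No (6 violations)

bar 0: v0=C3 v1=C4 (P8)
bar 1: v0=D3 v1=D4 (P8)
bar 2: v0=B2 v1=B3 (P8)
bar 3: v0=C3 v1=E3 (M3)
bar 4: v0=D3 v1=B3 (M6)
bar 5: v0=C3 v1=A3 (M6)
bar 6: v0=A2 v1=F3 (m6)
bar 7: v0=B2 v1=D3 (m3)
bar 8: v0=G2 v1=D3 (P5)
bar 9: v0=E2 v1=C3 (m6)
bar 10: v0=D3 v1=B3 (M6)
bar 11: v0=C3 v1=C4 (P8)
  R2 @ bar1.0: C3/G3 P5 -> D3/D4 P8 similar
  R1 @ bar2.0: D3/D4 P8 -> B2/B3 P8 similar
  R7 @ bar4.1: B3->F3 leap 6st
  R7 @ bar10.0: E2->D3 leap 10st
  R7 @ bar10.0: G2->B3 leap 16st
  R1 @ bar11.0: D3/D4 P8 -> C3/C4 P8 similar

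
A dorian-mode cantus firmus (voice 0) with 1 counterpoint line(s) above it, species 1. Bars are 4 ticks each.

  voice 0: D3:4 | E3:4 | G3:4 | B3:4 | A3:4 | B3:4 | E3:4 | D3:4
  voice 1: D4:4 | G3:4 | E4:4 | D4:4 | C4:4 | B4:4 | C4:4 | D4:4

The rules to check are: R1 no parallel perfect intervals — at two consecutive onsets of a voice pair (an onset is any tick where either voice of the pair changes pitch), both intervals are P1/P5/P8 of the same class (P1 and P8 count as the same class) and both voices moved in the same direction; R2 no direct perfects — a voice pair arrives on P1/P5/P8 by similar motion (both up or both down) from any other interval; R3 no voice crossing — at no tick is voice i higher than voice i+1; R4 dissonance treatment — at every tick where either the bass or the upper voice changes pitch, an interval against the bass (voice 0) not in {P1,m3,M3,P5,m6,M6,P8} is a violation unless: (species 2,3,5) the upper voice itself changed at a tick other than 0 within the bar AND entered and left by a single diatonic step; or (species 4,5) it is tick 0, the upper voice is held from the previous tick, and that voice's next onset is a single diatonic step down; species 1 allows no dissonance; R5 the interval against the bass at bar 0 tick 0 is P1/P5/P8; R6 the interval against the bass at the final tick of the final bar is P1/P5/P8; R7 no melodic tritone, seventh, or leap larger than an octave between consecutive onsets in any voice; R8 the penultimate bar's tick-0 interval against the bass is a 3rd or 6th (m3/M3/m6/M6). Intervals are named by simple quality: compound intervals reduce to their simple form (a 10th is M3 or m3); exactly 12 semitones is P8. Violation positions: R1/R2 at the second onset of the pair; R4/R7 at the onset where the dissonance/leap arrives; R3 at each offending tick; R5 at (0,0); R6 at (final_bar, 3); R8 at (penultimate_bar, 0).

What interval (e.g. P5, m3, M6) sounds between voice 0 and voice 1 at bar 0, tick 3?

voice 0=D3 voice 1=D4 -> P8

P8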